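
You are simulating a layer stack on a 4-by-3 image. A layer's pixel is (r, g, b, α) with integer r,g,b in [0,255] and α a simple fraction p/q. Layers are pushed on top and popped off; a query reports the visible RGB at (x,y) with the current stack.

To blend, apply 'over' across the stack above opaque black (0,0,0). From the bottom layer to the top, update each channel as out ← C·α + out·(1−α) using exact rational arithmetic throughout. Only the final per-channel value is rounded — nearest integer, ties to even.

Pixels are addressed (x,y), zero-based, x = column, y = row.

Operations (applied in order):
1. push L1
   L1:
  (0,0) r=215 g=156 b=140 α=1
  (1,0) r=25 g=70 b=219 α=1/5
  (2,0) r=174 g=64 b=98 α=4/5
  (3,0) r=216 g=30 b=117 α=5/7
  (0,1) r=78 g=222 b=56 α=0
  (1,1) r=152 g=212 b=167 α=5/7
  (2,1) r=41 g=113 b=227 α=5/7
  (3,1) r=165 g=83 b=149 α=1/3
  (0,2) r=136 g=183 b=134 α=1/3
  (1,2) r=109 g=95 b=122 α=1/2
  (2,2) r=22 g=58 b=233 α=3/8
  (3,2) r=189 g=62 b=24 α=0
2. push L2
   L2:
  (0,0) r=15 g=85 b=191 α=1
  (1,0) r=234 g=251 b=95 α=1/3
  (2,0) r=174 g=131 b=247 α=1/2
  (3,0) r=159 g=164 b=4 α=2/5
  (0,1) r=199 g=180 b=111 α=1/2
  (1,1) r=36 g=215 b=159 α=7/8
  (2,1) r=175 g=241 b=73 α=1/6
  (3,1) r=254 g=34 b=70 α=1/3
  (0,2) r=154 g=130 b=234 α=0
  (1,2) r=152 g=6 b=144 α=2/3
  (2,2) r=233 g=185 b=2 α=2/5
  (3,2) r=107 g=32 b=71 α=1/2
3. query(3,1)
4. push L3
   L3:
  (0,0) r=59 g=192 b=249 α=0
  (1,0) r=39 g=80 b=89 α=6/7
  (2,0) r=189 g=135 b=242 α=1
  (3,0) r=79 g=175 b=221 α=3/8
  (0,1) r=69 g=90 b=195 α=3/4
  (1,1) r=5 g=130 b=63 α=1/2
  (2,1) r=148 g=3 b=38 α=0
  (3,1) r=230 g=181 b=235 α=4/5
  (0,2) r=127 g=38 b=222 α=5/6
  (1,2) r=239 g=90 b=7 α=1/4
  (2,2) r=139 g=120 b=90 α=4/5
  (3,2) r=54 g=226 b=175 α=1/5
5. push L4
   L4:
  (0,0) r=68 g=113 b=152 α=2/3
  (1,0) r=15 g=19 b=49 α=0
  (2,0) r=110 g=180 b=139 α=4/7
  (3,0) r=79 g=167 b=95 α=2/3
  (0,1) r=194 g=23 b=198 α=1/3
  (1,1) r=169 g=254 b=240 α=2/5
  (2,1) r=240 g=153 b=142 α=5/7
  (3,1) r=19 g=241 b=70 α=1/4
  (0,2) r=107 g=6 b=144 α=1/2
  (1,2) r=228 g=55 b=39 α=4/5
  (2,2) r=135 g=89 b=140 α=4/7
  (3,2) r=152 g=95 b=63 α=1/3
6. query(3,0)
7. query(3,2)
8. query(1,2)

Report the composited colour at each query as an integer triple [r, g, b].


query (3,1) [L1,L2] — begin 0,0,0
+L1 (α=1/3) → [55, 83/3, 149/3]
+L2 (α=1/3) → [364/3, 268/9, 508/9]
rounded: [121, 30, 56]

(3,0) stack=L1,L2,L3,L4; from [0,0,0]:
after L1 α=5/7: [1080/7, 150/7, 585/7]
after L2 α=2/5: [5466/35, 2746/35, 1811/35]
after L3 α=3/8: [7125/56, 6421/56, 1613/14]
after L4 α=2/3: [15973/168, 8375/56, 4273/42]
rounded: [95, 150, 102]

at x=3,y=2 over L1,L2,L3,L4:
after L1 α=0: [0, 0, 0]
after L2 α=1/2: [107/2, 16, 71/2]
after L3 α=1/5: [268/5, 58, 317/5]
after L4 α=1/3: [432/5, 211/3, 949/15]
= [86, 70, 63]

(1,2) stack=L1,L2,L3,L4; from [0,0,0]:
after L1 α=1/2: [109/2, 95/2, 61]
after L2 α=2/3: [239/2, 119/6, 349/3]
after L3 α=1/4: [1195/8, 299/8, 89]
after L4 α=4/5: [8491/40, 2059/40, 49]
= [212, 51, 49]


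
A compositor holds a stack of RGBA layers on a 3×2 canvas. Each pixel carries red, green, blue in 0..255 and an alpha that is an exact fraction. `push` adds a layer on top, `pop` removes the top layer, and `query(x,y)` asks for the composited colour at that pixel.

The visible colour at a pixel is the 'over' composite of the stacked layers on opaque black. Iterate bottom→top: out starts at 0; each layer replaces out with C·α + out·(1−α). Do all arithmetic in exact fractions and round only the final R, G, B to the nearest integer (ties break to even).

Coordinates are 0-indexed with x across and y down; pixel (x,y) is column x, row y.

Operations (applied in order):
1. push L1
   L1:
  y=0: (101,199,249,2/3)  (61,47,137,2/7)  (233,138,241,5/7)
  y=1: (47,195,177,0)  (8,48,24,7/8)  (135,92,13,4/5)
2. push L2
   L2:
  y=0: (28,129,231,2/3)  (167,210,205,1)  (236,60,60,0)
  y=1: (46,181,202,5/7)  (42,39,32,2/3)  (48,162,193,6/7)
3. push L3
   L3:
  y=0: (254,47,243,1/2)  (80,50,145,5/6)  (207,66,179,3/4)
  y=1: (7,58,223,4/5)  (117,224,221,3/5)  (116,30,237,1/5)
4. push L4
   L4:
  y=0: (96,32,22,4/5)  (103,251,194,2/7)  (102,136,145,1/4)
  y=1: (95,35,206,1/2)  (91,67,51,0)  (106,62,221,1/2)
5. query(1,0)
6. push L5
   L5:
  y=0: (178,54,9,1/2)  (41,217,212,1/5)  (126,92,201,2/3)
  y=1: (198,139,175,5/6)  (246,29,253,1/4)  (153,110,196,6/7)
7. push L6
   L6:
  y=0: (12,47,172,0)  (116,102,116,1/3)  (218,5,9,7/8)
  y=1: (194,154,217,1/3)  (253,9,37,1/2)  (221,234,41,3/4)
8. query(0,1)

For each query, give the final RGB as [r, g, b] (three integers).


at x=1,y=0 over L1,L2,L3,L4:
L1 α=2/7: [122/7, 94/7, 274/7]
L2 α=1: [167, 210, 205]
L3 α=5/6: [189/2, 230/3, 155]
L4 α=2/7: [1357/14, 2656/21, 1163/7]
→ [97, 126, 166]

query (0,1) [L1,L2,L3,L4,L5,L6] — begin 0,0,0
+L1 (α=0) → [0, 0, 0]
+L2 (α=5/7) → [230/7, 905/7, 1010/7]
+L3 (α=4/5) → [426/35, 2529/35, 7254/35]
+L4 (α=1/2) → [3751/70, 1877/35, 7232/35]
+L5 (α=5/6) → [73051/420, 4367/35, 12619/70]
+L6 (α=1/3) → [113791/630, 4708/35, 6738/35]
→ [181, 135, 193]


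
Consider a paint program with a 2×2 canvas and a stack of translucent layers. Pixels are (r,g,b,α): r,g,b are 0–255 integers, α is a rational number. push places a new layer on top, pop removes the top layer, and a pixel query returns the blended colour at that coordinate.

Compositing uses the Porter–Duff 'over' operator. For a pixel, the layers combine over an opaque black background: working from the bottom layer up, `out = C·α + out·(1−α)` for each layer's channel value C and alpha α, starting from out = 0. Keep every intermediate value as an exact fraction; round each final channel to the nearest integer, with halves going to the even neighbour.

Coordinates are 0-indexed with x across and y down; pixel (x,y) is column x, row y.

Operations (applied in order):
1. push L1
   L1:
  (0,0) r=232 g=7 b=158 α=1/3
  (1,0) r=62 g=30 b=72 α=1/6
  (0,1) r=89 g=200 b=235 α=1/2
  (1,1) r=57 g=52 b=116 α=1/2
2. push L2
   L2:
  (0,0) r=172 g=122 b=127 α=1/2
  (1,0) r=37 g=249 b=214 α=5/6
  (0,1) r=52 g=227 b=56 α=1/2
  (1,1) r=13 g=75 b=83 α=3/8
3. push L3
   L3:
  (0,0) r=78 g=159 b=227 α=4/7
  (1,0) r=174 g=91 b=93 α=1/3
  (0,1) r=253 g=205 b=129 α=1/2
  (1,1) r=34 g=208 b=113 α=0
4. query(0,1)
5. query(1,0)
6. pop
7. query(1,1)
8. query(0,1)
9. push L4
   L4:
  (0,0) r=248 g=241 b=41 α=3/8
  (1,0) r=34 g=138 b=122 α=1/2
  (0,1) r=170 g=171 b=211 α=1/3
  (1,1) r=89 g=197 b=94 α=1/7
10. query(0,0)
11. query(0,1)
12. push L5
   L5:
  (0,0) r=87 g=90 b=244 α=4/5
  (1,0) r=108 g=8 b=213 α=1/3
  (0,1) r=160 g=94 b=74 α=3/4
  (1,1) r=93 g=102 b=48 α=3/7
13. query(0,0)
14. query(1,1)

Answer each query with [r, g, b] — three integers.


at x=0,y=1 over L1,L2,L3:
L1 α=1/2: [89/2, 100, 235/2]
L2 α=1/2: [193/4, 327/2, 347/4]
L3 α=1/2: [1205/8, 737/4, 863/8]
→ [151, 184, 108]

(1,0) stack=L1,L2,L3; from [0,0,0]:
L1 α=1/6: [31/3, 5, 12]
L2 α=5/6: [293/9, 625/3, 541/3]
L3 α=1/3: [2152/27, 1523/9, 1361/9]
→ [80, 169, 151]

(1,1) stack=L1,L2; from [0,0,0]:
+L1 (α=1/2) → [57/2, 26, 58]
+L2 (α=3/8) → [363/16, 355/8, 539/8]
= [23, 44, 67]

(0,1) stack=L1,L2; from [0,0,0]:
L1 α=1/2: [89/2, 100, 235/2]
L2 α=1/2: [193/4, 327/2, 347/4]
rounded: [48, 164, 87]

at x=0,y=0 over L1,L2,L4:
after L1 α=1/3: [232/3, 7/3, 158/3]
after L2 α=1/2: [374/3, 373/6, 539/6]
after L4 α=3/8: [2051/12, 6203/48, 3433/48]
= [171, 129, 72]

at x=0,y=1 over L1,L2,L4:
+L1 (α=1/2) → [89/2, 100, 235/2]
+L2 (α=1/2) → [193/4, 327/2, 347/4]
+L4 (α=1/3) → [533/6, 166, 769/6]
= [89, 166, 128]

at x=0,y=0 over L1,L2,L4,L5:
+L1 (α=1/3) → [232/3, 7/3, 158/3]
+L2 (α=1/2) → [374/3, 373/6, 539/6]
+L4 (α=3/8) → [2051/12, 6203/48, 3433/48]
+L5 (α=4/5) → [6227/60, 23483/240, 50281/240]
→ [104, 98, 210]

query (1,1) [L1,L2,L4,L5] — begin 0,0,0
after L1 α=1/2: [57/2, 26, 58]
after L2 α=3/8: [363/16, 355/8, 539/8]
after L4 α=1/7: [1801/56, 1853/28, 1993/28]
after L5 α=3/7: [5707/98, 3995/49, 3001/49]
= [58, 82, 61]


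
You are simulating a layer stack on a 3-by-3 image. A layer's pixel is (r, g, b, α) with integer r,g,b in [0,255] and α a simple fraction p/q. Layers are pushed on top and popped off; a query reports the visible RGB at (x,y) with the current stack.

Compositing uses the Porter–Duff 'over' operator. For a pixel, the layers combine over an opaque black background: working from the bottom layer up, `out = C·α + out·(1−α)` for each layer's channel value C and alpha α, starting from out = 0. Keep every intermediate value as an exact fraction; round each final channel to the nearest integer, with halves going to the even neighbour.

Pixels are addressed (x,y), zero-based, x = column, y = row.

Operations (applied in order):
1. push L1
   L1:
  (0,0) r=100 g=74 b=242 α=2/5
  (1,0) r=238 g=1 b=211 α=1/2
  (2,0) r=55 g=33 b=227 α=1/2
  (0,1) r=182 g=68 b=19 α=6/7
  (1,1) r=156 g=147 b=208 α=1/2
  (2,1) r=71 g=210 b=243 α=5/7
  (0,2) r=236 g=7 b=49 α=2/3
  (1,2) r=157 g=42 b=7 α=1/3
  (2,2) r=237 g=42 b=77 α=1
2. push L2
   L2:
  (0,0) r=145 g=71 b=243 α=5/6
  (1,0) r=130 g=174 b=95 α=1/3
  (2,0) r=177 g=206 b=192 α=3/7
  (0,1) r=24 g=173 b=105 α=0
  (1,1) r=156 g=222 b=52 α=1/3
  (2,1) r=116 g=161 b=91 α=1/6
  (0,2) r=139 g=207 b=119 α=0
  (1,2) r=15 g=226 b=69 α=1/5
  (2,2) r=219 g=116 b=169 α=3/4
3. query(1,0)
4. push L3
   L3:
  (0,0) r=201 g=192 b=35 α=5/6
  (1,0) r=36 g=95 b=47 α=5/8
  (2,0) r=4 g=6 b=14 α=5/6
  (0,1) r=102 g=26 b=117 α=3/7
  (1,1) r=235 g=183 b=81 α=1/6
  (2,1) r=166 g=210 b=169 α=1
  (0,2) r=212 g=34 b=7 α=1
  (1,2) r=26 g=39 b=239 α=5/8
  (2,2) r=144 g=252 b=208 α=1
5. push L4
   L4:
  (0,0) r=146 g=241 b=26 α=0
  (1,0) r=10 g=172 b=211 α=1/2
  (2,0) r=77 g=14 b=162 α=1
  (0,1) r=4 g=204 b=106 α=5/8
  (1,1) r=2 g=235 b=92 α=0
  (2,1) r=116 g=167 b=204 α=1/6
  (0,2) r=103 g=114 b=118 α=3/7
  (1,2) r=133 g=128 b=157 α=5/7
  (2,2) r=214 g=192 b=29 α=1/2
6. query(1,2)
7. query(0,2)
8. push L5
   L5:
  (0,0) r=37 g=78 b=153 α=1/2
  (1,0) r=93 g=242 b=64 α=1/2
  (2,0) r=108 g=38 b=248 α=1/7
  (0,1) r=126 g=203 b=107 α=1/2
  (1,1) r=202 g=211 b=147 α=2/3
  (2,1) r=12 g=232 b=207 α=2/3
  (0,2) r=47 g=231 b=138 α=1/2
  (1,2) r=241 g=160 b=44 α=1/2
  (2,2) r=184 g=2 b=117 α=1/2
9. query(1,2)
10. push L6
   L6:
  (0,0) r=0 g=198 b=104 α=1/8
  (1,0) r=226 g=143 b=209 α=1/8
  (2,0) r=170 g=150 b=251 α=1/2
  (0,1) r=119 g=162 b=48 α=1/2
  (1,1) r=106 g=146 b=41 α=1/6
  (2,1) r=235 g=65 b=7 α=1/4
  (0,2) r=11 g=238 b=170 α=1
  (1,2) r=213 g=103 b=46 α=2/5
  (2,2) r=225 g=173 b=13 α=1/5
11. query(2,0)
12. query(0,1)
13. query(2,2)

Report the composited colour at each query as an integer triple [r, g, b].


query (1,0) [L1,L2] — begin 0,0,0
after L1 α=1/2: [119, 1/2, 211/2]
after L2 α=1/3: [368/3, 175/3, 102]
→ [123, 58, 102]

query (1,2) [L1,L2,L3,L4] — begin 0,0,0
L1 α=1/3: [157/3, 14, 7/3]
L2 α=1/5: [673/15, 282/5, 47/3]
L3 α=5/8: [1323/40, 1821/40, 621/4]
L4 α=5/7: [2089/20, 14621/140, 313/2]
= [104, 104, 156]

(0,2) stack=L1,L2,L3,L4; from [0,0,0]:
after L1 α=2/3: [472/3, 14/3, 98/3]
after L2 α=0: [472/3, 14/3, 98/3]
after L3 α=1: [212, 34, 7]
after L4 α=3/7: [1157/7, 478/7, 382/7]
rounded: [165, 68, 55]

(1,2) stack=L1,L2,L3,L4,L5; from [0,0,0]:
after L1 α=1/3: [157/3, 14, 7/3]
after L2 α=1/5: [673/15, 282/5, 47/3]
after L3 α=5/8: [1323/40, 1821/40, 621/4]
after L4 α=5/7: [2089/20, 14621/140, 313/2]
after L5 α=1/2: [6909/40, 37021/280, 401/4]
rounded: [173, 132, 100]

(2,0) stack=L1,L2,L3,L4,L5,L6; from [0,0,0]:
L1 α=1/2: [55/2, 33/2, 227/2]
L2 α=3/7: [641/7, 684/7, 1030/7]
L3 α=5/6: [781/42, 149/7, 760/21]
L4 α=1: [77, 14, 162]
L5 α=1/7: [570/7, 122/7, 1220/7]
L6 α=1/2: [880/7, 586/7, 2977/14]
→ [126, 84, 213]

(0,1) stack=L1,L2,L3,L4,L5,L6; from [0,0,0]:
L1 α=6/7: [156, 408/7, 114/7]
L2 α=0: [156, 408/7, 114/7]
L3 α=3/7: [930/7, 2178/49, 2913/49]
L4 α=5/8: [1465/28, 28257/196, 34709/392]
L5 α=1/2: [4993/56, 68045/392, 76653/784]
L6 α=1/2: [11657/112, 131549/784, 114285/1568]
→ [104, 168, 73]

query (2,2) [L1,L2,L3,L4,L5,L6] — begin 0,0,0
+L1 (α=1) → [237, 42, 77]
+L2 (α=3/4) → [447/2, 195/2, 146]
+L3 (α=1) → [144, 252, 208]
+L4 (α=1/2) → [179, 222, 237/2]
+L5 (α=1/2) → [363/2, 112, 471/4]
+L6 (α=1/5) → [951/5, 621/5, 484/5]
rounded: [190, 124, 97]


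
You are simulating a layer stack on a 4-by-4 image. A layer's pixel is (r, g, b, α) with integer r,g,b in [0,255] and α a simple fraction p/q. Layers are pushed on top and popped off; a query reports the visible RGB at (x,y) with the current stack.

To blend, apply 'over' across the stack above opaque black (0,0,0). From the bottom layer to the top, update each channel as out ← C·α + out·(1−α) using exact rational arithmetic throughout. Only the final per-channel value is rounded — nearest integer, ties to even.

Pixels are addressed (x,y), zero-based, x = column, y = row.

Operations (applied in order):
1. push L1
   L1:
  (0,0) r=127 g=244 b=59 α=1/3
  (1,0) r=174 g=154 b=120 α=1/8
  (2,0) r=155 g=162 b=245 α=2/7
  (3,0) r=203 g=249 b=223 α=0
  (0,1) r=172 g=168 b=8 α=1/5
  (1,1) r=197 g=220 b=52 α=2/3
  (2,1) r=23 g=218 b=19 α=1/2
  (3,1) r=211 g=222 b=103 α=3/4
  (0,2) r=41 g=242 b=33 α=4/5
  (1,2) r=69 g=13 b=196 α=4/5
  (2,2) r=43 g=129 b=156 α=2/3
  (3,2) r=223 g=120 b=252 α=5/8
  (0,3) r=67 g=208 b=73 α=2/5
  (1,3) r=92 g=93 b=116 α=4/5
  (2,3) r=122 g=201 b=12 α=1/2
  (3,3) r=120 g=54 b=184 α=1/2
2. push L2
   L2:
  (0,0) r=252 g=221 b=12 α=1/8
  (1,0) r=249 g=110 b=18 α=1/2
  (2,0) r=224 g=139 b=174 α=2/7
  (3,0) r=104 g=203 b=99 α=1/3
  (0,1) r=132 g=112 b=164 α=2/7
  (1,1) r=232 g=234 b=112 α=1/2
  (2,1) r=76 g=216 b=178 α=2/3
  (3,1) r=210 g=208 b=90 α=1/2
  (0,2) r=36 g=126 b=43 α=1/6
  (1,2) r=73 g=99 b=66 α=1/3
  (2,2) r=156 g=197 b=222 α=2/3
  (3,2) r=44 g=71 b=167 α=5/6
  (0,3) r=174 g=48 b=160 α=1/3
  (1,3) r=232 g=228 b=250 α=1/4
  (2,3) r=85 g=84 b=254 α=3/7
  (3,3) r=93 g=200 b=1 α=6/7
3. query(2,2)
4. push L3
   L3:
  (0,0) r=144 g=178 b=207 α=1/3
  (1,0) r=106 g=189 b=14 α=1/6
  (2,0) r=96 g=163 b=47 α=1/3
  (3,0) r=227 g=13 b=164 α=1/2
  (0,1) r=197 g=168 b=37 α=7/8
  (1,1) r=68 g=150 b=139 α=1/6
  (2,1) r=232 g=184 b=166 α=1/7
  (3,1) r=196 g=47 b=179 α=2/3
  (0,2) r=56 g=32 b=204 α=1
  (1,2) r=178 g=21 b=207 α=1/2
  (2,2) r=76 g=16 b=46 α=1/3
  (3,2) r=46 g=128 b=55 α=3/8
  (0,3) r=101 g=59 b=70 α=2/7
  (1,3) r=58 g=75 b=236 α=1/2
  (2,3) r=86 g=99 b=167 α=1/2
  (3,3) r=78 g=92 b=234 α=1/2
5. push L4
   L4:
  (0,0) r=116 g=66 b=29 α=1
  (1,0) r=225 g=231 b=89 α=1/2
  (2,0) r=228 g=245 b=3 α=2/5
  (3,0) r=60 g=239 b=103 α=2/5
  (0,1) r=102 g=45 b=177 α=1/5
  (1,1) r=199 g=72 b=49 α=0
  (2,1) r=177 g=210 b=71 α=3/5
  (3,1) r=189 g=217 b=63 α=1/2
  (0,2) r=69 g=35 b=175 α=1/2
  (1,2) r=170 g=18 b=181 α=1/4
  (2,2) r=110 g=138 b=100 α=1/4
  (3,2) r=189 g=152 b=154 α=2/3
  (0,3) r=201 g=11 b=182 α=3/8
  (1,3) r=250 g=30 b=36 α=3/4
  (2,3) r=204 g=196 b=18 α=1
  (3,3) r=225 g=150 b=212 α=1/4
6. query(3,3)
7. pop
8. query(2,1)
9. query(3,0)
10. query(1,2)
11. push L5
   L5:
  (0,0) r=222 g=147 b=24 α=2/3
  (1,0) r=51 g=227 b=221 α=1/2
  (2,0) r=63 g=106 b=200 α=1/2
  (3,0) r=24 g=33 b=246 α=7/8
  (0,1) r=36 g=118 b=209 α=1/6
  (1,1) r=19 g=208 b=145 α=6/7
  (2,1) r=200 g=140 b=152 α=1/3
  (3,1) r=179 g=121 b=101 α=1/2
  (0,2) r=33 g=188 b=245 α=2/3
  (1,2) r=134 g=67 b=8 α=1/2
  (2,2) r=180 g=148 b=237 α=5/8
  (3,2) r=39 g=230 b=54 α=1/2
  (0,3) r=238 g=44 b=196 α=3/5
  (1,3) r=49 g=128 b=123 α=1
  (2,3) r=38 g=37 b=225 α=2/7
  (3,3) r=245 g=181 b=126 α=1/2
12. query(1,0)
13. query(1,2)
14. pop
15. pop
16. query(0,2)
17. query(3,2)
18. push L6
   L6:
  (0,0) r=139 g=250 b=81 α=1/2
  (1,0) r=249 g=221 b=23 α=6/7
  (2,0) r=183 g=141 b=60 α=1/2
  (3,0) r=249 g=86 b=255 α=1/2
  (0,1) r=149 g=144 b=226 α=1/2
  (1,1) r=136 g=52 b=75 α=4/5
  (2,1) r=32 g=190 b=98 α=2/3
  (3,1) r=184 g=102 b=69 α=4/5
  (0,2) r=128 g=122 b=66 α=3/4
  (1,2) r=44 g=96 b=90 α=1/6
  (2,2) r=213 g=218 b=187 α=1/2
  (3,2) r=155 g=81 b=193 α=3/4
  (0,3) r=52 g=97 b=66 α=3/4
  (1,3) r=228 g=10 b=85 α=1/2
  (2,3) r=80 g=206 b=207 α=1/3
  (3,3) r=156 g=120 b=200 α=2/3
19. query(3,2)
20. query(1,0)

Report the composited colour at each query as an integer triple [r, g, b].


query (2,2) [L1,L2] — begin 0,0,0
+L1 (α=2/3) → [86/3, 86, 104]
+L2 (α=2/3) → [1022/9, 160, 548/3]
= [114, 160, 183]

at x=3,y=3 over L1,L2,L3,L4:
after L1 α=1/2: [60, 27, 92]
after L2 α=6/7: [618/7, 1227/7, 14]
after L3 α=1/2: [582/7, 1871/14, 124]
after L4 α=1/4: [3321/28, 7713/56, 146]
→ [119, 138, 146]

query (2,1) [L1,L2,L3] — begin 0,0,0
+L1 (α=1/2) → [23/2, 109, 19/2]
+L2 (α=2/3) → [109/2, 541/3, 731/6]
+L3 (α=1/7) → [559/7, 1266/7, 897/7]
rounded: [80, 181, 128]

at x=3,y=0 over L1,L2,L3:
+L1 (α=0) → [0, 0, 0]
+L2 (α=1/3) → [104/3, 203/3, 33]
+L3 (α=1/2) → [785/6, 121/3, 197/2]
= [131, 40, 98]

at x=1,y=2 over L1,L2,L3:
after L1 α=4/5: [276/5, 52/5, 784/5]
after L2 α=1/3: [917/15, 599/15, 1898/15]
after L3 α=1/2: [3587/30, 457/15, 5003/30]
= [120, 30, 167]

query (1,0) [L1,L2,L3,L5] — begin 0,0,0
L1 α=1/8: [87/4, 77/4, 15]
L2 α=1/2: [1083/8, 517/8, 33/2]
L3 α=1/6: [6263/48, 4097/48, 193/12]
L5 α=1/2: [8711/96, 14993/96, 2845/24]
→ [91, 156, 119]

at x=1,y=2 over L1,L2,L3,L5:
L1 α=4/5: [276/5, 52/5, 784/5]
L2 α=1/3: [917/15, 599/15, 1898/15]
L3 α=1/2: [3587/30, 457/15, 5003/30]
L5 α=1/2: [7607/60, 731/15, 5243/60]
= [127, 49, 87]

query (0,2) [L1,L2] — begin 0,0,0
+L1 (α=4/5) → [164/5, 968/5, 132/5]
+L2 (α=1/6) → [100/3, 547/3, 175/6]
= [33, 182, 29]

(3,2) stack=L1,L2; from [0,0,0]:
after L1 α=5/8: [1115/8, 75, 315/2]
after L2 α=5/6: [2875/48, 215/3, 1985/12]
→ [60, 72, 165]

(3,2) stack=L1,L2,L6; from [0,0,0]:
after L1 α=5/8: [1115/8, 75, 315/2]
after L2 α=5/6: [2875/48, 215/3, 1985/12]
after L6 α=3/4: [25195/192, 236/3, 8933/48]
= [131, 79, 186]

query (1,0) [L1,L2,L6] — begin 0,0,0
+L1 (α=1/8) → [87/4, 77/4, 15]
+L2 (α=1/2) → [1083/8, 517/8, 33/2]
+L6 (α=6/7) → [13035/56, 11125/56, 309/14]
= [233, 199, 22]


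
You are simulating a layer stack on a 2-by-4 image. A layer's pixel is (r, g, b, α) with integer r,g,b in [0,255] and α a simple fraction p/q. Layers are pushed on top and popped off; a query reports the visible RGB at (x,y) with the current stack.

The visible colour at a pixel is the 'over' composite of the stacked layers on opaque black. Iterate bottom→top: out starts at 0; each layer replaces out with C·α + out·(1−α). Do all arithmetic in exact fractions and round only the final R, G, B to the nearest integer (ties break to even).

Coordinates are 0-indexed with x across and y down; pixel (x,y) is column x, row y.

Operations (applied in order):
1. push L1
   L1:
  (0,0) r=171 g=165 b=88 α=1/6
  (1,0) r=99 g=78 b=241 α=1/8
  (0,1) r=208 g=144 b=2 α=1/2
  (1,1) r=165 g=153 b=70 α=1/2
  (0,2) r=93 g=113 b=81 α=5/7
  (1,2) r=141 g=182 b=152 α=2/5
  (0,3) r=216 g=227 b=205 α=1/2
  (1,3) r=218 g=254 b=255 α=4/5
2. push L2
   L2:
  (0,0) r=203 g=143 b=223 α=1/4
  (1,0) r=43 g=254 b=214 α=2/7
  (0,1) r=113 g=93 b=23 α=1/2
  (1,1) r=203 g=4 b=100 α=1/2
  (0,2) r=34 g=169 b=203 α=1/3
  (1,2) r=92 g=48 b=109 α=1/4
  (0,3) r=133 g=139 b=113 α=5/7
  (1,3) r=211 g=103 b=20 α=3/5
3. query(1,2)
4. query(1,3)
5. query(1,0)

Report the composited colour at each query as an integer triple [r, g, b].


(1,2) stack=L1,L2; from [0,0,0]:
after L1 α=2/5: [282/5, 364/5, 304/5]
after L2 α=1/4: [653/10, 333/5, 1457/20]
= [65, 67, 73]

(1,3) stack=L1,L2; from [0,0,0]:
+L1 (α=4/5) → [872/5, 1016/5, 204]
+L2 (α=3/5) → [4909/25, 3577/25, 468/5]
rounded: [196, 143, 94]

query (1,0) [L1,L2] — begin 0,0,0
after L1 α=1/8: [99/8, 39/4, 241/8]
after L2 α=2/7: [169/8, 2227/28, 4629/56]
= [21, 80, 83]


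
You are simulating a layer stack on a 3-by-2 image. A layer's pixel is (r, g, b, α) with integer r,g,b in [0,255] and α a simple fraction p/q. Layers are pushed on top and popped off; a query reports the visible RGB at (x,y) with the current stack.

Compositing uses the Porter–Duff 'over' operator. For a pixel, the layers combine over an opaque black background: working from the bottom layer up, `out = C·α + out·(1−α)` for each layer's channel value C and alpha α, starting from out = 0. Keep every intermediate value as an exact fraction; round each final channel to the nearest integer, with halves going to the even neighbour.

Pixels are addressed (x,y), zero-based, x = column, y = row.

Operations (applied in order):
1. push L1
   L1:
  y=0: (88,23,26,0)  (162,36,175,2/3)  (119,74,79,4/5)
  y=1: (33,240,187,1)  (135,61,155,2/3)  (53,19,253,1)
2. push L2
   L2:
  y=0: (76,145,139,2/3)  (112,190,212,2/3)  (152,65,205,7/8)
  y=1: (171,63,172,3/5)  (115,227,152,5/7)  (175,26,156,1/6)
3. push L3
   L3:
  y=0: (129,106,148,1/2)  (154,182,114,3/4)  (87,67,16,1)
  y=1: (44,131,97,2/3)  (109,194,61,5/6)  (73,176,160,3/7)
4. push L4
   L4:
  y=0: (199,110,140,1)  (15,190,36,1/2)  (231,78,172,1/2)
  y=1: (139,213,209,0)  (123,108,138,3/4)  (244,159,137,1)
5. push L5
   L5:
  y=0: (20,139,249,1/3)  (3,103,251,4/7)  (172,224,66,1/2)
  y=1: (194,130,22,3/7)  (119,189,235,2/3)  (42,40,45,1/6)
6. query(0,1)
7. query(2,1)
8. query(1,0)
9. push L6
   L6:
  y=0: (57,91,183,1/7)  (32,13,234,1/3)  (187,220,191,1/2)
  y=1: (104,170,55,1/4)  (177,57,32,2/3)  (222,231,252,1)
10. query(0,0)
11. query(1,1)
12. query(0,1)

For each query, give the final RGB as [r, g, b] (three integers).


(0,1) stack=L1,L2,L3,L4,L5; from [0,0,0]:
after L1 α=1: [33, 240, 187]
after L2 α=3/5: [579/5, 669/5, 178]
after L3 α=2/3: [1019/15, 1979/15, 124]
after L4 α=0: [1019/15, 1979/15, 124]
after L5 α=3/7: [12806/105, 13766/105, 562/7]
= [122, 131, 80]

at x=2,y=1 over L1,L2,L3,L4,L5:
after L1 α=1: [53, 19, 253]
after L2 α=1/6: [220/3, 121/6, 1421/6]
after L3 α=3/7: [1537/21, 1826/21, 4282/21]
after L4 α=1: [244, 159, 137]
after L5 α=1/6: [631/3, 835/6, 365/3]
rounded: [210, 139, 122]

(1,0) stack=L1,L2,L3,L4,L5; from [0,0,0]:
after L1 α=2/3: [108, 24, 350/3]
after L2 α=2/3: [332/3, 404/3, 1622/9]
after L3 α=3/4: [859/6, 1021/6, 1175/9]
after L4 α=1/2: [949/12, 2161/12, 1499/18]
after L5 α=4/7: [997/28, 3809/28, 7523/42]
→ [36, 136, 179]

query (0,0) [L1,L2,L3,L4,L5,L6] — begin 0,0,0
+L1 (α=0) → [0, 0, 0]
+L2 (α=2/3) → [152/3, 290/3, 278/3]
+L3 (α=1/2) → [539/6, 304/3, 361/3]
+L4 (α=1) → [199, 110, 140]
+L5 (α=1/3) → [418/3, 359/3, 529/3]
+L6 (α=1/7) → [893/7, 809/7, 1241/7]
→ [128, 116, 177]

query (1,1) [L1,L2,L3,L4,L5,L6] — begin 0,0,0
L1 α=2/3: [90, 122/3, 310/3]
L2 α=5/7: [755/7, 3649/21, 2900/21]
L3 α=5/6: [2285/21, 24019/126, 9305/126]
L4 α=3/4: [5017/42, 64843/504, 61469/504]
L5 α=2/3: [15013/126, 255355/1512, 298349/1512]
L6 α=2/3: [59617/378, 427723/4536, 395117/4536]
= [158, 94, 87]

query (0,1) [L1,L2,L3,L4,L5,L6] — begin 0,0,0
+L1 (α=1) → [33, 240, 187]
+L2 (α=3/5) → [579/5, 669/5, 178]
+L3 (α=2/3) → [1019/15, 1979/15, 124]
+L4 (α=0) → [1019/15, 1979/15, 124]
+L5 (α=3/7) → [12806/105, 13766/105, 562/7]
+L6 (α=1/4) → [8223/70, 4929/35, 2071/28]
→ [117, 141, 74]


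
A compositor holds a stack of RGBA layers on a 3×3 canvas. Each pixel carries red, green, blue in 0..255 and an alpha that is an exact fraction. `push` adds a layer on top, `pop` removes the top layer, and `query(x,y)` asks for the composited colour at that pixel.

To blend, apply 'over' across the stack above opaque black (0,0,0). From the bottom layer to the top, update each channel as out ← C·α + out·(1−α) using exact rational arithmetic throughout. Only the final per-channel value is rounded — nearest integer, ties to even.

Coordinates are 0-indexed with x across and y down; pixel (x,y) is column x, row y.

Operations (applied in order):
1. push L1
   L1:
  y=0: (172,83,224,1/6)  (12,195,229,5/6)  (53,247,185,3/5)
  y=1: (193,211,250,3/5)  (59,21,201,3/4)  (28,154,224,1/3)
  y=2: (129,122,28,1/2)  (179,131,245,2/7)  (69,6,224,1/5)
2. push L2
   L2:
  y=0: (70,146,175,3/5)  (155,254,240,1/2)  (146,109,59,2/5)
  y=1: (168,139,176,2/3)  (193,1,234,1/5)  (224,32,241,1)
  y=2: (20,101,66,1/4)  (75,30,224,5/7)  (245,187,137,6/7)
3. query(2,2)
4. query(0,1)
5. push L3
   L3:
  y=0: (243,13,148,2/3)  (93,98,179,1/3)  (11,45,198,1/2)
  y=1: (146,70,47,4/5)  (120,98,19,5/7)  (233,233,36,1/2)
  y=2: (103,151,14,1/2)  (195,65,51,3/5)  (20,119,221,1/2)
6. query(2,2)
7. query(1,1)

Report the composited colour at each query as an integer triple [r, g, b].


(2,2) stack=L1,L2; from [0,0,0]:
L1 α=1/5: [69/5, 6/5, 224/5]
L2 α=6/7: [7419/35, 5616/35, 4334/35]
= [212, 160, 124]

(0,1) stack=L1,L2; from [0,0,0]:
+L1 (α=3/5) → [579/5, 633/5, 150]
+L2 (α=2/3) → [753/5, 2023/15, 502/3]
= [151, 135, 167]

at x=2,y=2 over L1,L2,L3:
+L1 (α=1/5) → [69/5, 6/5, 224/5]
+L2 (α=6/7) → [7419/35, 5616/35, 4334/35]
+L3 (α=1/2) → [8119/70, 9781/70, 12069/70]
rounded: [116, 140, 172]

at x=1,y=1 over L1,L2,L3:
after L1 α=3/4: [177/4, 63/4, 603/4]
after L2 α=1/5: [74, 64/5, 837/5]
after L3 α=5/7: [748/7, 2578/35, 307/5]
= [107, 74, 61]


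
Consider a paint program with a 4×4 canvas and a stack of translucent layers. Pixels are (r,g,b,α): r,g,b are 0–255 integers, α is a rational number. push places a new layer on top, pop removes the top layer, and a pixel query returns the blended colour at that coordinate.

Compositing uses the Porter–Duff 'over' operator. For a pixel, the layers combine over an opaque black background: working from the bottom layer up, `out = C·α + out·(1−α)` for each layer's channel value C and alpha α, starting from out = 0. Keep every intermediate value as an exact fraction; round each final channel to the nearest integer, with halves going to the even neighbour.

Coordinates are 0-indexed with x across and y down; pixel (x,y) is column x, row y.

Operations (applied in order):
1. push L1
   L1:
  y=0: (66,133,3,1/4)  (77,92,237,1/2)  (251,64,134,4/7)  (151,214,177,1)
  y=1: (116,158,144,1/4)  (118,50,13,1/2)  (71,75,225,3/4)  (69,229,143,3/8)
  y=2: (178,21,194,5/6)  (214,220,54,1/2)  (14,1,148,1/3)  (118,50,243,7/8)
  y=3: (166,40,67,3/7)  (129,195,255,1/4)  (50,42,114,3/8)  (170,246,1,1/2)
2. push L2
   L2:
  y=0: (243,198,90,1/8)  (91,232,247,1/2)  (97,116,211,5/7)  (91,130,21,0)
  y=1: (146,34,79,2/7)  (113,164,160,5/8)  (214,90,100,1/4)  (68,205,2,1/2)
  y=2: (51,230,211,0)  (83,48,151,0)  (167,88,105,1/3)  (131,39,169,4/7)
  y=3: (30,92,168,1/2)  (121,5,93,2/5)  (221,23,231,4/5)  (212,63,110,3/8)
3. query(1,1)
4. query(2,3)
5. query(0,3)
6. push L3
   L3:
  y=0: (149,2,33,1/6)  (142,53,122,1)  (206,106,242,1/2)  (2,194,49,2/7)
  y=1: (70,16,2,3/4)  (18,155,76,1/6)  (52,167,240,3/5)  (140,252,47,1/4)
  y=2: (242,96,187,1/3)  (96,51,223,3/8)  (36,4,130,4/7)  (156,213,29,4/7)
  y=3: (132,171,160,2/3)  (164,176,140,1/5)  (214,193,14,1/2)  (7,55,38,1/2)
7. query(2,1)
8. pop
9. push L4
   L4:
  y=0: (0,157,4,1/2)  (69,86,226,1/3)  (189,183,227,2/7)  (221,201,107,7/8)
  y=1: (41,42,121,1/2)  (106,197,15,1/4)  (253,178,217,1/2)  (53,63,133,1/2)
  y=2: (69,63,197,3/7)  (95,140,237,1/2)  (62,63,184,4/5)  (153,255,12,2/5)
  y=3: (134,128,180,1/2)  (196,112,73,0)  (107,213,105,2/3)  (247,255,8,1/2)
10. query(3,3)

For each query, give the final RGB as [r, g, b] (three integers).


at x=1,y=1 over L1,L2:
+L1 (α=1/2) → [59, 25, 13/2]
+L2 (α=5/8) → [371/4, 895/8, 1639/16]
→ [93, 112, 102]

query (2,3) [L1,L2] — begin 0,0,0
after L1 α=3/8: [75/4, 63/4, 171/4]
after L2 α=4/5: [3611/20, 431/20, 3867/20]
→ [181, 22, 193]

at x=0,y=3 over L1,L2:
+L1 (α=3/7) → [498/7, 120/7, 201/7]
+L2 (α=1/2) → [354/7, 382/7, 1377/14]
= [51, 55, 98]

query (2,1) [L1,L2,L3] — begin 0,0,0
+L1 (α=3/4) → [213/4, 225/4, 675/4]
+L2 (α=1/4) → [1495/16, 1035/16, 2425/16]
+L3 (α=3/5) → [2743/40, 5043/40, 1637/8]
= [69, 126, 205]

at x=3,y=3 over L1,L2,L4:
after L1 α=1/2: [85, 123, 1/2]
after L2 α=3/8: [1061/8, 201/2, 665/16]
after L4 α=1/2: [3037/16, 711/4, 793/32]
= [190, 178, 25]


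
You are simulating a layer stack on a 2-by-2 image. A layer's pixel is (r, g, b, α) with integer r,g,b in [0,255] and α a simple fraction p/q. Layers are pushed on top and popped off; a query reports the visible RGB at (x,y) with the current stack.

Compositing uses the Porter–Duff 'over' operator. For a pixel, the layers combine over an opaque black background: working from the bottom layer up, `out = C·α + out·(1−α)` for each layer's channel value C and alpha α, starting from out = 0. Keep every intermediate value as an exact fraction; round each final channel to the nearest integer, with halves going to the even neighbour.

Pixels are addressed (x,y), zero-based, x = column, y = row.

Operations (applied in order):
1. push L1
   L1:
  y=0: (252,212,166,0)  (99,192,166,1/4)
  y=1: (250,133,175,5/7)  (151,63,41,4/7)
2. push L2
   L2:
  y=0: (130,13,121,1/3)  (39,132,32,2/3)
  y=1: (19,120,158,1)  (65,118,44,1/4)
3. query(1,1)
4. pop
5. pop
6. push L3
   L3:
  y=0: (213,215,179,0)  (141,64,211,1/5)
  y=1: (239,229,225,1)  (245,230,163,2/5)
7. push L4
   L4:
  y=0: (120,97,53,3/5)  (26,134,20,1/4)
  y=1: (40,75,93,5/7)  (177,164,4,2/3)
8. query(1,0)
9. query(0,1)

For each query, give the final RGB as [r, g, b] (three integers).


query (1,1) [L1,L2] — begin 0,0,0
after L1 α=4/7: [604/7, 36, 164/7]
after L2 α=1/4: [2267/28, 113/2, 200/7]
= [81, 56, 29]

at x=1,y=0 over L3,L4:
after L3 α=1/5: [141/5, 64/5, 211/5]
after L4 α=1/4: [553/20, 431/10, 733/20]
= [28, 43, 37]

query (0,1) [L3,L4] — begin 0,0,0
+L3 (α=1) → [239, 229, 225]
+L4 (α=5/7) → [678/7, 119, 915/7]
rounded: [97, 119, 131]


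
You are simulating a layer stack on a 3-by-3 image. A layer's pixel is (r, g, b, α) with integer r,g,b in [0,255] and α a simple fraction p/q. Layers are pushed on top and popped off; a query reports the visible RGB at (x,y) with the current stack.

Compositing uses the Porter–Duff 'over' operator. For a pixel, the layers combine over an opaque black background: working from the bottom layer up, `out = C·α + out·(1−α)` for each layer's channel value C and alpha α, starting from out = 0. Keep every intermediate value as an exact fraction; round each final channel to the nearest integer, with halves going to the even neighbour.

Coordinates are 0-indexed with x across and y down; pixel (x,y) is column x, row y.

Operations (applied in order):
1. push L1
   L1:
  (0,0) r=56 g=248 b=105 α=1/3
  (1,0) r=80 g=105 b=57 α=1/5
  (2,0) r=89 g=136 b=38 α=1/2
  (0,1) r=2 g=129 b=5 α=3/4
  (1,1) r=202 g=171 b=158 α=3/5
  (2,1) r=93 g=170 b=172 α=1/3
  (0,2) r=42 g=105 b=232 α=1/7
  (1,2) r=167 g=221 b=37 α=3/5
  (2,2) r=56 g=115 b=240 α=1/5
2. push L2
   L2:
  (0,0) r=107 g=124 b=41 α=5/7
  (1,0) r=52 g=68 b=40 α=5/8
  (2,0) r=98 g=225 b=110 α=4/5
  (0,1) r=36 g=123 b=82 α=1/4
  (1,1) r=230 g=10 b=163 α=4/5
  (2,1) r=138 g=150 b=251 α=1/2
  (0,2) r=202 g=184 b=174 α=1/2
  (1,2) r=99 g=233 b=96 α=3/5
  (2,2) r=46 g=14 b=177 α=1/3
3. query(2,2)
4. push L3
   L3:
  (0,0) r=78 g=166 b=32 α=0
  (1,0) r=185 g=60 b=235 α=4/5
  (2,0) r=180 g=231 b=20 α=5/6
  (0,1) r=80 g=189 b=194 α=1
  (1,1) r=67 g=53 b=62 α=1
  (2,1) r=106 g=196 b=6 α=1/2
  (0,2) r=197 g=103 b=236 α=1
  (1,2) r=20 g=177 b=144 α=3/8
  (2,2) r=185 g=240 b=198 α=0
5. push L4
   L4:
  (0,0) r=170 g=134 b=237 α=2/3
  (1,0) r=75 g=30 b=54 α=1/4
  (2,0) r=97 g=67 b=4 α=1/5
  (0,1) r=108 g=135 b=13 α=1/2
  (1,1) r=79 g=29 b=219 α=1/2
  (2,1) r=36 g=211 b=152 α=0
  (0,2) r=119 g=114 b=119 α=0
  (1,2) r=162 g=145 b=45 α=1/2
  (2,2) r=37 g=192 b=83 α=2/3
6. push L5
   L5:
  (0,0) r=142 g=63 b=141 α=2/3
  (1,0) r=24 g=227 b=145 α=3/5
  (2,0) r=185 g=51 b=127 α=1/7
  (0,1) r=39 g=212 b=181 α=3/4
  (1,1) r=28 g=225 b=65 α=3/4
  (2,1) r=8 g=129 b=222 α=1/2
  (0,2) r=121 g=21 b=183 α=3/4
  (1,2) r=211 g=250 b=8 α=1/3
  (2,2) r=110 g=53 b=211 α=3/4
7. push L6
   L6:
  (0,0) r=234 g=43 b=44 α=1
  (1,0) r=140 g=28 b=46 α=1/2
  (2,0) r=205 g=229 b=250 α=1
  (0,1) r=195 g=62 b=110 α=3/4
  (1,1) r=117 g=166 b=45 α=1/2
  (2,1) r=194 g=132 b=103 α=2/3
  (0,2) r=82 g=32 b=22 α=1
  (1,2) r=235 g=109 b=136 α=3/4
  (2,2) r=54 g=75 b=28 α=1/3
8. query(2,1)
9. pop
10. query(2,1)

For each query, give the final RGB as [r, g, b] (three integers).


(2,2) stack=L1,L2; from [0,0,0]:
L1 α=1/5: [56/5, 23, 48]
L2 α=1/3: [114/5, 20, 91]
rounded: [23, 20, 91]

at x=2,y=1 over L1,L2,L3,L4,L5,L6:
L1 α=1/3: [31, 170/3, 172/3]
L2 α=1/2: [169/2, 310/3, 925/6]
L3 α=1/2: [381/4, 449/3, 961/12]
L4 α=0: [381/4, 449/3, 961/12]
L5 α=1/2: [413/8, 418/3, 3625/24]
L6 α=2/3: [3517/24, 1210/9, 8569/72]
= [147, 134, 119]

at x=2,y=1 over L1,L2,L3,L4,L5:
L1 α=1/3: [31, 170/3, 172/3]
L2 α=1/2: [169/2, 310/3, 925/6]
L3 α=1/2: [381/4, 449/3, 961/12]
L4 α=0: [381/4, 449/3, 961/12]
L5 α=1/2: [413/8, 418/3, 3625/24]
rounded: [52, 139, 151]


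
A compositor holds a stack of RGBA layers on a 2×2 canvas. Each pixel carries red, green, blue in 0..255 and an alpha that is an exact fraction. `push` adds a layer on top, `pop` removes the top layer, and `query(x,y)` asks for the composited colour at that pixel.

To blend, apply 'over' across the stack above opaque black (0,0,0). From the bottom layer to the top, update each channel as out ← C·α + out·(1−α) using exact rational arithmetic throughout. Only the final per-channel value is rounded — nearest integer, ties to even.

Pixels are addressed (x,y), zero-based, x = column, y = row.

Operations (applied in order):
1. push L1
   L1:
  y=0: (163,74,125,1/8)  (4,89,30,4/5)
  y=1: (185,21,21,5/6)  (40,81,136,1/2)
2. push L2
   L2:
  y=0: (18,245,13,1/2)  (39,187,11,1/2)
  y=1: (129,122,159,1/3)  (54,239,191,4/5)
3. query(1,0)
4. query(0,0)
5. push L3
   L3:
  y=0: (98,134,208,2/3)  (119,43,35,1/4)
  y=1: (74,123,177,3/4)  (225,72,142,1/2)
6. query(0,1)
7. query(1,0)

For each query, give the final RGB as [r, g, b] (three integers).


query (1,0) [L1,L2] — begin 0,0,0
L1 α=4/5: [16/5, 356/5, 24]
L2 α=1/2: [211/10, 1291/10, 35/2]
= [21, 129, 18]

at x=0,y=0 over L1,L2:
after L1 α=1/8: [163/8, 37/4, 125/8]
after L2 α=1/2: [307/16, 1017/8, 229/16]
= [19, 127, 14]

at x=0,y=1 over L1,L2,L3:
L1 α=5/6: [925/6, 35/2, 35/2]
L2 α=1/3: [1312/9, 157/3, 194/3]
L3 α=3/4: [1655/18, 316/3, 1787/12]
→ [92, 105, 149]

at x=1,y=0 over L1,L2,L3:
L1 α=4/5: [16/5, 356/5, 24]
L2 α=1/2: [211/10, 1291/10, 35/2]
L3 α=1/4: [1823/40, 4303/40, 175/8]
rounded: [46, 108, 22]


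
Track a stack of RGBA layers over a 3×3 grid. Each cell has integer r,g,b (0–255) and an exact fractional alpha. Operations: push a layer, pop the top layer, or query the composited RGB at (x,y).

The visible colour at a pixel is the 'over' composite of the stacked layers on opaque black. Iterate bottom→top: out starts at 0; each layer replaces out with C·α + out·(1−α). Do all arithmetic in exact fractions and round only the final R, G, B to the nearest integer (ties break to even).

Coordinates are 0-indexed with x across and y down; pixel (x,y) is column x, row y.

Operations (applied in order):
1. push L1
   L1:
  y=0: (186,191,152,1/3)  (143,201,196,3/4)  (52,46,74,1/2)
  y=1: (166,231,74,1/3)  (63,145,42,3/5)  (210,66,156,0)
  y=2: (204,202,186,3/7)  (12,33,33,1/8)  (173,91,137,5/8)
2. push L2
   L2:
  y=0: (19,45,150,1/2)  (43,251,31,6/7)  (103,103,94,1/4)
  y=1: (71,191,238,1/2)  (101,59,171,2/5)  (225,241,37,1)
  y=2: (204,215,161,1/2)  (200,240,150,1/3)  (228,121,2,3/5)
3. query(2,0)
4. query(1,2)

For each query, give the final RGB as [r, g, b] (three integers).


at x=2,y=0 over L1,L2:
+L1 (α=1/2) → [26, 23, 37]
+L2 (α=1/4) → [181/4, 43, 205/4]
= [45, 43, 51]

query (1,2) [L1,L2] — begin 0,0,0
L1 α=1/8: [3/2, 33/8, 33/8]
L2 α=1/3: [203/3, 331/4, 211/4]
= [68, 83, 53]


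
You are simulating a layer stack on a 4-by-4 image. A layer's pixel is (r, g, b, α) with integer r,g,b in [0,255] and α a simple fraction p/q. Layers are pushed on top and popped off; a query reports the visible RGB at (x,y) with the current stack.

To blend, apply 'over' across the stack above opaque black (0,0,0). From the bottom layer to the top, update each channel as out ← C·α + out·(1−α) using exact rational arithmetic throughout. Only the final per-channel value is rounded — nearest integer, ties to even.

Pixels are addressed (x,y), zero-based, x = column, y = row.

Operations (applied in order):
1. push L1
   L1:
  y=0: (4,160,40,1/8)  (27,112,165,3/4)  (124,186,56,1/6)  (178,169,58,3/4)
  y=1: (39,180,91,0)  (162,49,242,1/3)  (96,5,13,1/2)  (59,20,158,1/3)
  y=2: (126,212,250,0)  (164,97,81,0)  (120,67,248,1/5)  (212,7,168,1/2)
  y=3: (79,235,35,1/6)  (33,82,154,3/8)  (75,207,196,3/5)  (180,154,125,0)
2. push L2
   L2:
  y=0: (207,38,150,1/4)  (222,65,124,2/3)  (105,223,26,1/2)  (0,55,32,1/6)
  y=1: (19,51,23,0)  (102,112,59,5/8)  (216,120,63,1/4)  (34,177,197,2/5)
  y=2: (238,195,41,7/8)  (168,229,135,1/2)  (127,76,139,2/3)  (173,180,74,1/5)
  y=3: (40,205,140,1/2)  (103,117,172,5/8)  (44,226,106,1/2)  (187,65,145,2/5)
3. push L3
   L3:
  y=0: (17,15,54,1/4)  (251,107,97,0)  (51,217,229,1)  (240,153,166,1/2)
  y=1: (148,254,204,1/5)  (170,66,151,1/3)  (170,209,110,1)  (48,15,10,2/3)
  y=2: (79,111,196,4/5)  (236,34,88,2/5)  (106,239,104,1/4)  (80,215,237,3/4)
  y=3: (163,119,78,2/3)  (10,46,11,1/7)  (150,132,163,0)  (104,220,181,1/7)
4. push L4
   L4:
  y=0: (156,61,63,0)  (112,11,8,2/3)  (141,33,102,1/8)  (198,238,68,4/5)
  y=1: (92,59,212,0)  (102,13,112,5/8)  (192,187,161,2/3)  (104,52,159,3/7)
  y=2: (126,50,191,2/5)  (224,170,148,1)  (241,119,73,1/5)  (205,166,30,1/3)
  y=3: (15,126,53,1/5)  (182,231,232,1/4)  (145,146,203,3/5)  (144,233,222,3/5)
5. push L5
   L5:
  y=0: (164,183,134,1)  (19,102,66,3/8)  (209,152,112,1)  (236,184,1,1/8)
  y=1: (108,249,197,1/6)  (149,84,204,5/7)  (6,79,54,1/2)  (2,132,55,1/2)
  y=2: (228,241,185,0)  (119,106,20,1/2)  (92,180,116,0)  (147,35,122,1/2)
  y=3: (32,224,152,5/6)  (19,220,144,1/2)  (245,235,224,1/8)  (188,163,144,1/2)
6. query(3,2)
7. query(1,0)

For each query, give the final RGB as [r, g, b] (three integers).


query (3,2) [L1,L2,L3,L4,L5] — begin 0,0,0
+L1 (α=1/2) → [106, 7/2, 84]
+L2 (α=1/5) → [597/5, 194/5, 82]
+L3 (α=3/4) → [1797/20, 3419/20, 793/4]
+L4 (α=1/3) → [3847/30, 1693/10, 853/6]
+L5 (α=1/2) → [8257/60, 2043/20, 1585/12]
→ [138, 102, 132]

at x=1,y=0 over L1,L2,L3,L4,L5:
+L1 (α=3/4) → [81/4, 84, 495/4]
+L2 (α=2/3) → [619/4, 214/3, 1487/12]
+L3 (α=0) → [619/4, 214/3, 1487/12]
+L4 (α=2/3) → [505/4, 280/9, 1679/36]
+L5 (α=3/8) → [2753/32, 2077/36, 15523/288]
→ [86, 58, 54]


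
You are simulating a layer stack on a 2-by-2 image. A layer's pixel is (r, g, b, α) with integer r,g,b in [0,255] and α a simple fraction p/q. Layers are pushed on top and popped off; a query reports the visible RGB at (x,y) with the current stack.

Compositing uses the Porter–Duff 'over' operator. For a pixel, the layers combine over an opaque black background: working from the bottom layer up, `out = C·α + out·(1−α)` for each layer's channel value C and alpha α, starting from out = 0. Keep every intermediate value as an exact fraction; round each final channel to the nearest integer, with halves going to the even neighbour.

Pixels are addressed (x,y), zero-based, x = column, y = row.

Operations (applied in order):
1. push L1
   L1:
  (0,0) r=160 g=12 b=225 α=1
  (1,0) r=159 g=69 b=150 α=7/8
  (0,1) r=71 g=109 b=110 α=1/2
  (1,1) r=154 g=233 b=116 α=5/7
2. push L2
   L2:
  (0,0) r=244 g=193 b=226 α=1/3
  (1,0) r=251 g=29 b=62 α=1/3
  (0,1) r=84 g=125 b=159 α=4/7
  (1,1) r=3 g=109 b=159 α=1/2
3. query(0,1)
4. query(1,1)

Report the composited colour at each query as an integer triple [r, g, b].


(0,1) stack=L1,L2; from [0,0,0]:
after L1 α=1/2: [71/2, 109/2, 55]
after L2 α=4/7: [885/14, 1327/14, 801/7]
= [63, 95, 114]

(1,1) stack=L1,L2; from [0,0,0]:
after L1 α=5/7: [110, 1165/7, 580/7]
after L2 α=1/2: [113/2, 964/7, 1693/14]
= [56, 138, 121]


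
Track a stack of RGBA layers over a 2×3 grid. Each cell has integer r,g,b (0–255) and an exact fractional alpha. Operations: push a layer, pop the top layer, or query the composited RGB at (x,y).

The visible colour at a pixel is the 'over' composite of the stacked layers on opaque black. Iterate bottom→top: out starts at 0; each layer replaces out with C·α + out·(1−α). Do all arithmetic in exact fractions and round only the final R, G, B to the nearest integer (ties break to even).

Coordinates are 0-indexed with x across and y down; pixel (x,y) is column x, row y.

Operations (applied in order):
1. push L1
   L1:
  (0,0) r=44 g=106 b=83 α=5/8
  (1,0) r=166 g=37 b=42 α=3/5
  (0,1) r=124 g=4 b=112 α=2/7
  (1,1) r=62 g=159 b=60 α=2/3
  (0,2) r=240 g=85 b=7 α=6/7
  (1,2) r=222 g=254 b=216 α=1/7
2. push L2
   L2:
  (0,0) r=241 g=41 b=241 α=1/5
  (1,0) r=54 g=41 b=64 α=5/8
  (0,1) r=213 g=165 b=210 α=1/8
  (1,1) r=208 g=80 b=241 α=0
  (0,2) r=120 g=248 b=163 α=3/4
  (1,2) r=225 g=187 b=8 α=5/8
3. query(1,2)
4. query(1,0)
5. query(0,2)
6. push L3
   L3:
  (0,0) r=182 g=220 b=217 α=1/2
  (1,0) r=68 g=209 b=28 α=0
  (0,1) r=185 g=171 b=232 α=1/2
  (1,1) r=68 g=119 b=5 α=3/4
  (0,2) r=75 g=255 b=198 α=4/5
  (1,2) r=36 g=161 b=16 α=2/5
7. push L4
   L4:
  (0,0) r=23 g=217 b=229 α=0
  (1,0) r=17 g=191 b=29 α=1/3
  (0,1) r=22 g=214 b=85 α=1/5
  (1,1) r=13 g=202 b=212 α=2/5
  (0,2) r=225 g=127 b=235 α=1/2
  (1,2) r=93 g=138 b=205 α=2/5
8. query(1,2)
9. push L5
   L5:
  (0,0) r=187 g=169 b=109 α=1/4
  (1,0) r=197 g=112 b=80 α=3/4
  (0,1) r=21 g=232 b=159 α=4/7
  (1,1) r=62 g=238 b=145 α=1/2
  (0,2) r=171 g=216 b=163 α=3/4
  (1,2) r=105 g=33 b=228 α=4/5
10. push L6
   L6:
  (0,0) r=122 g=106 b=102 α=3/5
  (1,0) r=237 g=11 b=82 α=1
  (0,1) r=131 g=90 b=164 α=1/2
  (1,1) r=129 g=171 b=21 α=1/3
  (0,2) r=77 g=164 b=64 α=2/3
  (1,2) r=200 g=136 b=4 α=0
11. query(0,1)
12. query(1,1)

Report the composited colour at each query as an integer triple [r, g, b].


at x=1,y=2 over L1,L2:
L1 α=1/7: [222/7, 254/7, 216/7]
L2 α=5/8: [8541/56, 7307/56, 116/7]
→ [153, 130, 17]

at x=1,y=0 over L1,L2:
L1 α=3/5: [498/5, 111/5, 126/5]
L2 α=5/8: [711/10, 679/20, 989/20]
→ [71, 34, 49]

query (0,2) [L1,L2] — begin 0,0,0
after L1 α=6/7: [1440/7, 510/7, 6]
after L2 α=3/4: [990/7, 2859/14, 495/4]
rounded: [141, 204, 124]

(1,2) stack=L1,L2,L3,L4; from [0,0,0]:
+L1 (α=1/7) → [222/7, 254/7, 216/7]
+L2 (α=5/8) → [8541/56, 7307/56, 116/7]
+L3 (α=2/5) → [5931/56, 39953/280, 572/35]
+L4 (α=2/5) → [28209/280, 197139/1400, 16066/175]
→ [101, 141, 92]

query (0,1) [L1,L2,L3,L4,L5,L6] — begin 0,0,0
L1 α=2/7: [248/7, 8/7, 32]
L2 α=1/8: [461/8, 173/8, 217/4]
L3 α=1/2: [1941/16, 1541/16, 1145/8]
L4 α=1/5: [2029/20, 2397/20, 263/2]
L5 α=4/7: [7767/140, 25751/140, 2061/14]
L6 α=1/2: [26107/280, 38351/280, 4357/28]
→ [93, 137, 156]

(1,1) stack=L1,L2,L3,L4,L5,L6; from [0,0,0]:
L1 α=2/3: [124/3, 106, 40]
L2 α=0: [124/3, 106, 40]
L3 α=3/4: [184/3, 463/4, 55/4]
L4 α=2/5: [42, 601/4, 1861/20]
L5 α=1/2: [52, 1553/8, 4761/40]
L6 α=1/3: [233/3, 2237/12, 1727/20]
rounded: [78, 186, 86]
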